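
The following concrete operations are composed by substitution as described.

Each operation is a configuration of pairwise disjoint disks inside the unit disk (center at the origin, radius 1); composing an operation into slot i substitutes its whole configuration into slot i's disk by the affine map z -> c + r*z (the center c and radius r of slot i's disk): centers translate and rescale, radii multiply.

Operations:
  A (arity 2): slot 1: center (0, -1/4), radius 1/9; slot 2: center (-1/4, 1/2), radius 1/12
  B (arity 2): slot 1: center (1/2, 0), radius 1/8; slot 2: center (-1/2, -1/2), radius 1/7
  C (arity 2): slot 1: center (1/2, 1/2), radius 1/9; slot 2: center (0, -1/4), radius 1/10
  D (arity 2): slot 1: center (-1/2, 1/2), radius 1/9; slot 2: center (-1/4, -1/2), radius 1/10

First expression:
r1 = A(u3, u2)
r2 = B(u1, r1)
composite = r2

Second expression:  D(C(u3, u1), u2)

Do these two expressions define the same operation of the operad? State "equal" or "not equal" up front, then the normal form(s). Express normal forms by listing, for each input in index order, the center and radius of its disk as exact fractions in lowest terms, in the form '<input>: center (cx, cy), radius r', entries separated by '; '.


not equal: they reduce to u1: center (1/2, 0), radius 1/8; u2: center (-15/28, -3/7), radius 1/84; u3: center (-1/2, -15/28), radius 1/63 and u1: center (-1/2, 17/36), radius 1/90; u2: center (-1/4, -1/2), radius 1/10; u3: center (-4/9, 5/9), radius 1/81

The first expression, normalized: u1: center (1/2, 0), radius 1/8; u2: center (-15/28, -3/7), radius 1/84; u3: center (-1/2, -15/28), radius 1/63
The second expression, normalized: u1: center (-1/2, 17/36), radius 1/90; u2: center (-1/4, -1/2), radius 1/10; u3: center (-4/9, 5/9), radius 1/81
Distinct normal forms: not equal.


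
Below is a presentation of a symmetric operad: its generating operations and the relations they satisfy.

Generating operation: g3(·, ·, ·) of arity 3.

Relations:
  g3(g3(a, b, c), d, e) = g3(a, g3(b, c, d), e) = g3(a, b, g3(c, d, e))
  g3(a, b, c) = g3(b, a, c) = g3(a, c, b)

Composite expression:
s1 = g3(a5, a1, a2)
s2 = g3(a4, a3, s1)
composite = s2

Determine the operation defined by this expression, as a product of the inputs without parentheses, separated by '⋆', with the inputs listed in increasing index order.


a1 ⋆ a2 ⋆ a3 ⋆ a4 ⋆ a5

Reordering under g3 is free, so list the a-inputs canonically.
g3(a5, a1, a2) linearizes to a5 ⋆ a1 ⋆ a2
g3(a4, a3, g3(a5, a1, a2)) linearizes to a4 ⋆ a3 ⋆ a5 ⋆ a1 ⋆ a2
putting the inputs in ascending order: a1 ⋆ a2 ⋆ a3 ⋆ a4 ⋆ a5


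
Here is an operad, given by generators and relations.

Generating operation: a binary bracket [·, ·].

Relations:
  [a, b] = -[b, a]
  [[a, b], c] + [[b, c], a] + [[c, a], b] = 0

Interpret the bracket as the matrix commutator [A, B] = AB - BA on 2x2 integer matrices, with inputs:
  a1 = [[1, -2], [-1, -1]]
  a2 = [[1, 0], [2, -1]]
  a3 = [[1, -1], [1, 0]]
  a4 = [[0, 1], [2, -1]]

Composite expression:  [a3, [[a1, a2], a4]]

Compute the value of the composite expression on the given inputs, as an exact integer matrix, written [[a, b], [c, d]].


[[2, 16], [18, -2]]

[a1, a2] = [[-4, 4], [-6, 4]]
[[a1, a2], a4] = [[14, -12], [10, -14]]
[a3, [[a1, a2], a4]] = [[2, 16], [18, -2]]


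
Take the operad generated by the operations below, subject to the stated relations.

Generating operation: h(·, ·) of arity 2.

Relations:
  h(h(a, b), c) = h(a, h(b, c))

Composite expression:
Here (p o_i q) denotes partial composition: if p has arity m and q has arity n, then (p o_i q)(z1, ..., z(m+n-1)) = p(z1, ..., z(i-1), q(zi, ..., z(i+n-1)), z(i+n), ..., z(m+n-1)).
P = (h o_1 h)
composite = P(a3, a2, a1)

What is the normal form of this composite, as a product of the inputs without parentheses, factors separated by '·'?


Under associativity of h, the answer is the a's in reading order.
h(a3, a2) collapses to a3 · a2
h(h(a3, a2), a1) collapses to a3 · a2 · a1

a3 · a2 · a1


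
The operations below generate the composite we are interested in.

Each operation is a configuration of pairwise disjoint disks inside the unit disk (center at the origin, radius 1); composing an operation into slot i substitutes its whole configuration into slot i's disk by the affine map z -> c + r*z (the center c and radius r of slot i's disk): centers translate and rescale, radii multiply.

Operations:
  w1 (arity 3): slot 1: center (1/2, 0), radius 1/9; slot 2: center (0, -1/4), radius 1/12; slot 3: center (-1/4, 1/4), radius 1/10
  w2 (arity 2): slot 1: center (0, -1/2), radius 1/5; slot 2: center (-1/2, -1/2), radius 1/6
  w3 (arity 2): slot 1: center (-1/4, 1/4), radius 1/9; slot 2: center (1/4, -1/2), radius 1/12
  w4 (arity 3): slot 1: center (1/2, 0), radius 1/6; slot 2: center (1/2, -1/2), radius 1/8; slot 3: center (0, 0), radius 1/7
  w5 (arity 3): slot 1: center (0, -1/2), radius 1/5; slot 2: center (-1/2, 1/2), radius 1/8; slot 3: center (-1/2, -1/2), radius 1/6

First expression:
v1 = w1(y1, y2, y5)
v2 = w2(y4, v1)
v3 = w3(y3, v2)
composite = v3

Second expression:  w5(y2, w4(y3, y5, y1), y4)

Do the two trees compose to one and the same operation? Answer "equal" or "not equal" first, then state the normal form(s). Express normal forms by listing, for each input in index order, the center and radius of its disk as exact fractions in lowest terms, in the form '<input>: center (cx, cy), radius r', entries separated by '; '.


Reducing the first expression gives y1: center (31/144, -13/24), radius 1/648; y2: center (5/24, -157/288), radius 1/864; y3: center (-1/4, 1/4), radius 1/9; y4: center (1/4, -13/24), radius 1/60; y5: center (59/288, -155/288), radius 1/720
Reducing the second expression gives y1: center (-1/2, 1/2), radius 1/56; y2: center (0, -1/2), radius 1/5; y3: center (-7/16, 1/2), radius 1/48; y4: center (-1/2, -1/2), radius 1/6; y5: center (-7/16, 7/16), radius 1/64
No match — not equal.

not equal: they reduce to y1: center (31/144, -13/24), radius 1/648; y2: center (5/24, -157/288), radius 1/864; y3: center (-1/4, 1/4), radius 1/9; y4: center (1/4, -13/24), radius 1/60; y5: center (59/288, -155/288), radius 1/720 and y1: center (-1/2, 1/2), radius 1/56; y2: center (0, -1/2), radius 1/5; y3: center (-7/16, 1/2), radius 1/48; y4: center (-1/2, -1/2), radius 1/6; y5: center (-7/16, 7/16), radius 1/64


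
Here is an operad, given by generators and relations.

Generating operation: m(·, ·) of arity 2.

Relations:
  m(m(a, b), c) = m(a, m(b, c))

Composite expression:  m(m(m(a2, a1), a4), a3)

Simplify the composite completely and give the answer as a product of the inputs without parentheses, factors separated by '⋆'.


a2 ⋆ a1 ⋆ a4 ⋆ a3

The m-tree's shape is irrelevant; the a-reading-order decides.
m(a2, a1) spells out as a2 ⋆ a1
m(m(a2, a1), a4) spells out as a2 ⋆ a1 ⋆ a4
m(m(m(a2, a1), a4), a3) spells out as a2 ⋆ a1 ⋆ a4 ⋆ a3


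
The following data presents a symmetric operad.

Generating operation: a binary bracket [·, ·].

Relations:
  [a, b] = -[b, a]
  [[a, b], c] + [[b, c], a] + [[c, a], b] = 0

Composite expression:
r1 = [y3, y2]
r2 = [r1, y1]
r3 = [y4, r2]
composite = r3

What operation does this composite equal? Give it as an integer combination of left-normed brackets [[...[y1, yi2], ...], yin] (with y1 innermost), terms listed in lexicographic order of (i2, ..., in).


-[[[y1, y2], y3], y4] + [[[y1, y3], y2], y4]

In the tensor algebra, words opening y1 carry the y1-anchored form.
Composite bracket: [y4, [[y3, y2], y1]]
Full expansion: 8 signed words from ab - ba (2^3 = 8).
The y1-initial words carry the normal form:
  sign of y1y2y3y4 is -1, so it contributes -[[[y1, y2], y3], y4]
  sign of y1y3y2y4 is +1, so it contributes +[[[y1, y3], y2], y4]


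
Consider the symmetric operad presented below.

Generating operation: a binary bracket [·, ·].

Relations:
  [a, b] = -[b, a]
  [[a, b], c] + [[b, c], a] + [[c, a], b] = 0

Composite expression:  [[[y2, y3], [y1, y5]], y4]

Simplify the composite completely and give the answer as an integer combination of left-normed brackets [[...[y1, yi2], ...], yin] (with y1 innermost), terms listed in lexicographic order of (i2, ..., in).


In the tensor algebra, words opening y1 carry the y1-anchored form.
Composite bracket: [[[y2, y3], [y1, y5]], y4]
The bracket unfolds into 16 signed words via [a, b] = ab - ba (2^4 = 16).
Keep just the words that open with y1:
  y1y5y2y3y4 appears with sign -1, giving the term -[[[[y1, y5], y2], y3], y4]
  y1y5y3y2y4 appears with sign +1, giving the term +[[[[y1, y5], y3], y2], y4]

-[[[[y1, y5], y2], y3], y4] + [[[[y1, y5], y3], y2], y4]


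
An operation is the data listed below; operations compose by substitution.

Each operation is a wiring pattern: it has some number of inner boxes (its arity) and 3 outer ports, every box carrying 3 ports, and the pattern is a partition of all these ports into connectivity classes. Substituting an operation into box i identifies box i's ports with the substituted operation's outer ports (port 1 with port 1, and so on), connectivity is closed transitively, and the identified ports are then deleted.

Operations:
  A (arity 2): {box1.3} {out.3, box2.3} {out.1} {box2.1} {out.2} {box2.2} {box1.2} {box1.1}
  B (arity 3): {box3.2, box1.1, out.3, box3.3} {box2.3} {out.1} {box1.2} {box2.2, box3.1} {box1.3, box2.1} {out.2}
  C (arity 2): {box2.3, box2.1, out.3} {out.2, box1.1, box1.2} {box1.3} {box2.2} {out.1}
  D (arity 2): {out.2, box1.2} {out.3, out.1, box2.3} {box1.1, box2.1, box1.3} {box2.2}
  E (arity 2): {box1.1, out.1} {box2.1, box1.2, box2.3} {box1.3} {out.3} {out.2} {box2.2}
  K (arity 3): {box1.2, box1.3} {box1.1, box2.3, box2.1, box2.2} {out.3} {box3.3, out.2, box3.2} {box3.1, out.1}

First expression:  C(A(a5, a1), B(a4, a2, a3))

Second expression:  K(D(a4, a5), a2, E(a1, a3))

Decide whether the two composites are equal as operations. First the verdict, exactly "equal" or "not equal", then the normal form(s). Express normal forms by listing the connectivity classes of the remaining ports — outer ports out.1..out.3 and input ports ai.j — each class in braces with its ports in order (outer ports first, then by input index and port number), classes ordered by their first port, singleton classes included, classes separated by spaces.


not equal — first {out.1} {out.2} {out.3, a3.2, a3.3, a4.1} {a1.1} {a1.2} {a1.3} {a2.1, a4.3} {a2.2, a3.1} {a2.3} {a4.2} {a5.1} {a5.2} {a5.3}, second {out.1, a1.1} {out.2} {out.3} {a1.2, a3.1, a3.3} {a1.3} {a2.1, a2.2, a2.3, a4.2, a5.3} {a3.2} {a4.1, a4.3, a5.1} {a5.2}

The first expression reduces to {out.1} {out.2} {out.3, a3.2, a3.3, a4.1} {a1.1} {a1.2} {a1.3} {a2.1, a4.3} {a2.2, a3.1} {a2.3} {a4.2} {a5.1} {a5.2} {a5.3}
The second expression reduces to {out.1, a1.1} {out.2} {out.3} {a1.2, a3.1, a3.3} {a1.3} {a2.1, a2.2, a2.3, a4.2, a5.3} {a3.2} {a4.1, a4.3, a5.1} {a5.2}
The normal forms differ: not equal.


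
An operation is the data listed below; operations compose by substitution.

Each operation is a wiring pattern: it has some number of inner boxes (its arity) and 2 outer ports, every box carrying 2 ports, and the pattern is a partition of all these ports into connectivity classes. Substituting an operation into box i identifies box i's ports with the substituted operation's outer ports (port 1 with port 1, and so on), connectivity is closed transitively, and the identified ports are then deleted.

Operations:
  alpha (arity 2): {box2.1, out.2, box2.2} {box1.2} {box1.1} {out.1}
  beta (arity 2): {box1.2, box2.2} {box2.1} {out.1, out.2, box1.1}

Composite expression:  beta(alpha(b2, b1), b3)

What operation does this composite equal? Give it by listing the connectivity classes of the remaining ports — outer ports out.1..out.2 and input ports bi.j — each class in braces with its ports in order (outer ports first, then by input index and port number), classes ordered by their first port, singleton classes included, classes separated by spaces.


Connectivity passes through glued beta-boundaries; trace each wire chain.
the subtree at alpha composes to {out.1} {out.2, b1.1, b1.2} {b2.1} {b2.2} on (b2, b1); out.j = own outer ports
the subtree at beta composes to {out.1, out.2} {b1.1, b1.2, b3.2} {b2.1} {b2.2} {b3.1} on (b2, b1, b3); out.j = own outer ports

{out.1, out.2} {b1.1, b1.2, b3.2} {b2.1} {b2.2} {b3.1}


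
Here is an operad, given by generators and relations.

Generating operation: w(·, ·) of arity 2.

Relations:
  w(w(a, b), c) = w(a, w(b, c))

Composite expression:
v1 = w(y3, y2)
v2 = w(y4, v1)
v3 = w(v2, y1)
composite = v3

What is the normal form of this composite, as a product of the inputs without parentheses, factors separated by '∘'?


y4 ∘ y3 ∘ y2 ∘ y1

Key point: w is associative — brackets drop, the y-order remains.
w(y3, y2) spells out as y3 ∘ y2
w(y4, w(y3, y2)) spells out as y4 ∘ y3 ∘ y2
w(w(y4, w(y3, y2)), y1) spells out as y4 ∘ y3 ∘ y2 ∘ y1


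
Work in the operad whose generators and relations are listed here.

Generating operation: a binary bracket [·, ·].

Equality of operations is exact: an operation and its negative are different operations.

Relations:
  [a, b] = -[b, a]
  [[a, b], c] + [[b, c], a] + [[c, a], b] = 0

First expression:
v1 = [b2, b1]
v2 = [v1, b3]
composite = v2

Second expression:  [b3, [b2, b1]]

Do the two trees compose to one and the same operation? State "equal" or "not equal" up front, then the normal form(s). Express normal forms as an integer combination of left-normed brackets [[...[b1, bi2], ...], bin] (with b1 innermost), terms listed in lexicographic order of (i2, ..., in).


Normal form of the first expression: -[[b1, b2], b3]
Normal form of the second expression: [[b1, b2], b3]
Different reductions; not equal.

not equal — first -[[b1, b2], b3], second [[b1, b2], b3]


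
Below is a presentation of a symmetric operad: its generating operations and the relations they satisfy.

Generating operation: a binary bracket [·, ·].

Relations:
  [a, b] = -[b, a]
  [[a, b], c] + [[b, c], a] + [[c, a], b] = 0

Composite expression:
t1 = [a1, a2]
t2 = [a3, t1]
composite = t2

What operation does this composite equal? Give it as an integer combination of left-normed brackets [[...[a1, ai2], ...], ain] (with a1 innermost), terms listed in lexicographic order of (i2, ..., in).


In the tensor algebra, words opening a1 carry the a1-anchored form.
Composite bracket: [a3, [a1, a2]]
Applying ab - ba throughout gives 4 signed words (2^2 = 4).
Keep just the words that open with a1:
  sign of a1a2a3 is -1, so it contributes -[[a1, a2], a3]

-[[a1, a2], a3]


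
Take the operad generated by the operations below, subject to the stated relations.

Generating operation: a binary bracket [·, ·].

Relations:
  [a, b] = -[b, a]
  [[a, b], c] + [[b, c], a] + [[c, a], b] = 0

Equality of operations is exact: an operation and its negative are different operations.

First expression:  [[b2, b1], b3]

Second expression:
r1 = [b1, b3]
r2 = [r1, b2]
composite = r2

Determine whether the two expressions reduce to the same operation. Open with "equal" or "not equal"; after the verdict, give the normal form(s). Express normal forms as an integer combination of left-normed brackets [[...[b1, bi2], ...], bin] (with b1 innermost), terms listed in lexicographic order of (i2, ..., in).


The first expression reduces to -[[b1, b2], b3]
The second expression reduces to [[b1, b3], b2]
The normal forms differ: not equal.

not equal — first -[[b1, b2], b3], second [[b1, b3], b2]


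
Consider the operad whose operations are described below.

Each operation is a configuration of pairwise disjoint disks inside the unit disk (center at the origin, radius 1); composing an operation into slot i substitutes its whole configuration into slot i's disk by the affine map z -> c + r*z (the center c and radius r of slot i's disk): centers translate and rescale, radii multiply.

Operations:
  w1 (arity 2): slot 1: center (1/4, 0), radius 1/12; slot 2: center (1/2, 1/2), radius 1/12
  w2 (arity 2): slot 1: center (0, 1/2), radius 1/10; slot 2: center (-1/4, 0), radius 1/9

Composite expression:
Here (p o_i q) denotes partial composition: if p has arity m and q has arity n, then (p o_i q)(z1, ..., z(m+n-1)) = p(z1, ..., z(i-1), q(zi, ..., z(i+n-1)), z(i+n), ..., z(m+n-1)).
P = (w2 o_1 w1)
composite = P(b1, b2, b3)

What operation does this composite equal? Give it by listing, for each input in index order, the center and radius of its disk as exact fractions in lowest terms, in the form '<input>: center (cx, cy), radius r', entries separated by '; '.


Follow each b-input down from w2: c' goes to c + r*c', radius to r*r'.
b1: after 2 affine steps, its disk has center (1/40, 1/2), radius 1/120
b2: after 2 affine steps, its disk has center (1/20, 11/20), radius 1/120
b3: after 1 affine step, its disk has center (-1/4, 0), radius 1/9

b1: center (1/40, 1/2), radius 1/120; b2: center (1/20, 11/20), radius 1/120; b3: center (-1/4, 0), radius 1/9


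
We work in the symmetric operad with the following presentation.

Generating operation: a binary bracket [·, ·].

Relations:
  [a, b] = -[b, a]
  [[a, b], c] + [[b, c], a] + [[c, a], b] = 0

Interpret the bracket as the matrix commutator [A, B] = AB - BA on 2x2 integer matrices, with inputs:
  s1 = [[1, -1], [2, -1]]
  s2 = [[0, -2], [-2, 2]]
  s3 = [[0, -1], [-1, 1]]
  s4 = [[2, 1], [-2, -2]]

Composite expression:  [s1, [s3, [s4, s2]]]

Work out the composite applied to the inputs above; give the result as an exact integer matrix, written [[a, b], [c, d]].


[[-12, -48], [-120, 12]]


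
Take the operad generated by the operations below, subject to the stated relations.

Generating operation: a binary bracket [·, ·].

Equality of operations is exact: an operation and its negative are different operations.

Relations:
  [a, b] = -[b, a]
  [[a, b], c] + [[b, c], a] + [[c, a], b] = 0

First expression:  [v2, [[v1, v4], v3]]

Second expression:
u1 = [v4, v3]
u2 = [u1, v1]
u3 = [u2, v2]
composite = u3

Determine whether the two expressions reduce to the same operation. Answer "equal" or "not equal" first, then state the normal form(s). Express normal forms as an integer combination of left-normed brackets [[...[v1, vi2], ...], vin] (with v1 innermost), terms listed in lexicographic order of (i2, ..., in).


not equal: they reduce to -[[[v1, v4], v3], v2] and [[[v1, v3], v4], v2] - [[[v1, v4], v3], v2]


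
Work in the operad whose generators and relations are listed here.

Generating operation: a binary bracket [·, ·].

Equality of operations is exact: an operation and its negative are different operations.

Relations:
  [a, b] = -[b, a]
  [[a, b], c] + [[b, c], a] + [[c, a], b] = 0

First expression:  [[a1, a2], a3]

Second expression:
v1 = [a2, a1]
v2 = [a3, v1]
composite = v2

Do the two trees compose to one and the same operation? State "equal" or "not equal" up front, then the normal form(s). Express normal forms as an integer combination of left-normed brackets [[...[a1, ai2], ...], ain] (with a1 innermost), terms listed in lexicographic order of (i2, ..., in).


The first expression, normalized: [[a1, a2], a3]
The second expression, normalized: [[a1, a2], a3]
Same normal form: equal.

equal; the common form is [[a1, a2], a3]


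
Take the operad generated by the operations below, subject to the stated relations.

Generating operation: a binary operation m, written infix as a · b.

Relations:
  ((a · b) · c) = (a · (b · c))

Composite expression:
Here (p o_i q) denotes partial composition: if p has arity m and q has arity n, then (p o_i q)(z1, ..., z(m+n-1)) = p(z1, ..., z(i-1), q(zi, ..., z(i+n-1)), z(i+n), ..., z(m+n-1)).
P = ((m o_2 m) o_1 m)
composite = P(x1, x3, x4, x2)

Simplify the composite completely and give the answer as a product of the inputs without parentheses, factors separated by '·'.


Key point: m is associative — brackets drop, the x-order remains.
(x1 · x3) linearizes to x1 · x3
(x4 · x2) linearizes to x4 · x2
((x1 · x3) · (x4 · x2)) linearizes to x1 · x3 · x4 · x2

x1 · x3 · x4 · x2


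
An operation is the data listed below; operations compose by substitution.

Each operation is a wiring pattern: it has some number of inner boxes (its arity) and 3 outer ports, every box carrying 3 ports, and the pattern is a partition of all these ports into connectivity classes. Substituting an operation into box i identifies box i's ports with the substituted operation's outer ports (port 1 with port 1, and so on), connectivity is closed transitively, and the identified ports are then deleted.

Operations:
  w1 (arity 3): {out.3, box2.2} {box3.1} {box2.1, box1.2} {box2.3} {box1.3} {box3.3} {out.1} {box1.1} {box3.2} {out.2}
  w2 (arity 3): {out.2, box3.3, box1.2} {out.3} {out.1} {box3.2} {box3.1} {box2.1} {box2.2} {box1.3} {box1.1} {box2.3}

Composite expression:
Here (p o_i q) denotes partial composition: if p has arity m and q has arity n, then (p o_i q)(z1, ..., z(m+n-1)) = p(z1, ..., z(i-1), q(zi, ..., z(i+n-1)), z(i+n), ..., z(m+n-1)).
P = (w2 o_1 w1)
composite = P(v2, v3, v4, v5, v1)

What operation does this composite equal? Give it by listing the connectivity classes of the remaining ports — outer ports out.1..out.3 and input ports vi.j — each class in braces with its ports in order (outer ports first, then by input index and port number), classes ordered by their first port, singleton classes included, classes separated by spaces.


Connectivity passes through glued w2-boundaries; trace each wire chain.
composing w1 on (v2, v3, v4), with out.j its own outer ports: {out.1} {out.2} {out.3, v3.2} {v2.1} {v2.2, v3.1} {v2.3} {v3.3} {v4.1} {v4.2} {v4.3}
composing w2 on (v2, v3, v4, v5, v1), with out.j its own outer ports: {out.1} {out.2, v1.3} {out.3} {v1.1} {v1.2} {v2.1} {v2.2, v3.1} {v2.3} {v3.2} {v3.3} {v4.1} {v4.2} {v4.3} {v5.1} {v5.2} {v5.3}

{out.1} {out.2, v1.3} {out.3} {v1.1} {v1.2} {v2.1} {v2.2, v3.1} {v2.3} {v3.2} {v3.3} {v4.1} {v4.2} {v4.3} {v5.1} {v5.2} {v5.3}


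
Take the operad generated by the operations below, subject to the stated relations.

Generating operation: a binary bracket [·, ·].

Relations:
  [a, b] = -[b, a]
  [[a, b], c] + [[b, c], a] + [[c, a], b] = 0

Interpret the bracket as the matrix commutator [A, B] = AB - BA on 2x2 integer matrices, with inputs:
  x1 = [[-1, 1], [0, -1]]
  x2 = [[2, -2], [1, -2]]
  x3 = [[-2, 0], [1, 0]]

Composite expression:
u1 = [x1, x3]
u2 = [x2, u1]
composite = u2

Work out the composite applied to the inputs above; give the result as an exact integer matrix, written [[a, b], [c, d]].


[[-2, 12], [2, 2]]


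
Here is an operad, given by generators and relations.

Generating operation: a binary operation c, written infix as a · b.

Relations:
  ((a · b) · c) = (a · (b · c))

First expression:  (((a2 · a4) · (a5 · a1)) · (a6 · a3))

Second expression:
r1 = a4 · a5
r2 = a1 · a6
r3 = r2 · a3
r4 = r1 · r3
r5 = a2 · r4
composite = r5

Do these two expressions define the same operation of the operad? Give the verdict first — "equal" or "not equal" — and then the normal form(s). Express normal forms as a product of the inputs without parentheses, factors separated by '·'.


equal; both compose to a2 · a4 · a5 · a1 · a6 · a3

The first expression, normalized: a2 · a4 · a5 · a1 · a6 · a3
The second expression, normalized: a2 · a4 · a5 · a1 · a6 · a3
Same normal form: equal.


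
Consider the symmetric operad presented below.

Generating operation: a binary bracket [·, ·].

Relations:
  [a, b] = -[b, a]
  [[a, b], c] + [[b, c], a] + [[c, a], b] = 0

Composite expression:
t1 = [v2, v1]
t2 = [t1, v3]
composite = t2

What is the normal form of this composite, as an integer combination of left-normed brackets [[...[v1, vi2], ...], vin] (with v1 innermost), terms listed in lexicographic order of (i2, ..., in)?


In the tensor algebra, words opening v1 carry the v1-anchored form.
Composite bracket: [[v2, v1], v3]
Under [a, b] = ab - ba we get 4 signed associative words (2^2 = 4).
Collect the words opening with v1:
  the word v1v2v3 carries sign -1 and contributes -[[v1, v2], v3]

-[[v1, v2], v3]


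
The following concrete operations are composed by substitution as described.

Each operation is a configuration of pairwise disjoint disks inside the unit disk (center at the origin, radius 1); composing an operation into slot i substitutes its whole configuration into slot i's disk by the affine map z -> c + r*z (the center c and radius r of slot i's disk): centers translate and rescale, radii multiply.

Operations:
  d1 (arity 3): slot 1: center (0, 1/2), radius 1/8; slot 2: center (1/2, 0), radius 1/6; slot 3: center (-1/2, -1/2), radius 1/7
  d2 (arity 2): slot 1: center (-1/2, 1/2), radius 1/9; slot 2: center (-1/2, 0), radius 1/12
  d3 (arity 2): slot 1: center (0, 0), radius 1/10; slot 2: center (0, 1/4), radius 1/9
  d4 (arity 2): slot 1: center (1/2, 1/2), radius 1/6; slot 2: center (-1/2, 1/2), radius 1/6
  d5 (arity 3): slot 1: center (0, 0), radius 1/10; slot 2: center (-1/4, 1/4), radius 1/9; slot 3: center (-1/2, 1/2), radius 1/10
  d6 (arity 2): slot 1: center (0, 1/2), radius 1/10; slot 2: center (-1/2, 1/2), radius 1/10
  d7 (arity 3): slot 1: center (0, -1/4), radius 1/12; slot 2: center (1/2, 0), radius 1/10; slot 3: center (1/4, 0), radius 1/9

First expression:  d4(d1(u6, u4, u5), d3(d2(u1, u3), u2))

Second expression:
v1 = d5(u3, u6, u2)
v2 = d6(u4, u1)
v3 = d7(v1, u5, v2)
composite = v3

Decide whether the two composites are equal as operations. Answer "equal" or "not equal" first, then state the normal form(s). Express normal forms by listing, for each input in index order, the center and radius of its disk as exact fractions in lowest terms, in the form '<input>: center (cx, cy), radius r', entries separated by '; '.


not equal: they reduce to u1: center (-61/120, 61/120), radius 1/540; u2: center (-1/2, 13/24), radius 1/54; u3: center (-61/120, 1/2), radius 1/720; u4: center (7/12, 1/2), radius 1/36; u5: center (5/12, 5/12), radius 1/42; u6: center (1/2, 7/12), radius 1/48 and u1: center (7/36, 1/18), radius 1/90; u2: center (-1/24, -5/24), radius 1/120; u3: center (0, -1/4), radius 1/120; u4: center (1/4, 1/18), radius 1/90; u5: center (1/2, 0), radius 1/10; u6: center (-1/48, -11/48), radius 1/108

The first composite normalizes to u1: center (-61/120, 61/120), radius 1/540; u2: center (-1/2, 13/24), radius 1/54; u3: center (-61/120, 1/2), radius 1/720; u4: center (7/12, 1/2), radius 1/36; u5: center (5/12, 5/12), radius 1/42; u6: center (1/2, 7/12), radius 1/48
The second composite normalizes to u1: center (7/36, 1/18), radius 1/90; u2: center (-1/24, -5/24), radius 1/120; u3: center (0, -1/4), radius 1/120; u4: center (1/4, 1/18), radius 1/90; u5: center (1/2, 0), radius 1/10; u6: center (-1/48, -11/48), radius 1/108
They disagree, so not equal.


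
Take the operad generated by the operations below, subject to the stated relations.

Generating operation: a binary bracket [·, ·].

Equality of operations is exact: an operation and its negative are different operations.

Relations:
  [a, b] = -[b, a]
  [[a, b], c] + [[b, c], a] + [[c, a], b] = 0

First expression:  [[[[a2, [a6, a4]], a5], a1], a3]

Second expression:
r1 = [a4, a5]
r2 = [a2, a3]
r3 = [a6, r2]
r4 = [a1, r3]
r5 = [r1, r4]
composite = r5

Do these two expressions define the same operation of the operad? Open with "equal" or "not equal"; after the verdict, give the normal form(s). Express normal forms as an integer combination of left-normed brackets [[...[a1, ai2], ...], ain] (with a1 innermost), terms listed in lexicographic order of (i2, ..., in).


not equal; the first gives [[[[[a1, a2], a4], a6], a5], a3] - [[[[[a1, a2], a6], a4], a5], a3] - [[[[[a1, a4], a6], a2], a5], a3] - [[[[[a1, a5], a2], a4], a6], a3] + [[[[[a1, a5], a2], a6], a4], a3] + [[[[[a1, a5], a4], a6], a2], a3] - [[[[[a1, a5], a6], a4], a2], a3] + [[[[[a1, a6], a4], a2], a5], a3] and the second [[[[[a1, a2], a3], a6], a4], a5] - [[[[[a1, a2], a3], a6], a5], a4] - [[[[[a1, a3], a2], a6], a4], a5] + [[[[[a1, a3], a2], a6], a5], a4] - [[[[[a1, a6], a2], a3], a4], a5] + [[[[[a1, a6], a2], a3], a5], a4] + [[[[[a1, a6], a3], a2], a4], a5] - [[[[[a1, a6], a3], a2], a5], a4]

The first expression, normalized: [[[[[a1, a2], a4], a6], a5], a3] - [[[[[a1, a2], a6], a4], a5], a3] - [[[[[a1, a4], a6], a2], a5], a3] - [[[[[a1, a5], a2], a4], a6], a3] + [[[[[a1, a5], a2], a6], a4], a3] + [[[[[a1, a5], a4], a6], a2], a3] - [[[[[a1, a5], a6], a4], a2], a3] + [[[[[a1, a6], a4], a2], a5], a3]
The second expression, normalized: [[[[[a1, a2], a3], a6], a4], a5] - [[[[[a1, a2], a3], a6], a5], a4] - [[[[[a1, a3], a2], a6], a4], a5] + [[[[[a1, a3], a2], a6], a5], a4] - [[[[[a1, a6], a2], a3], a4], a5] + [[[[[a1, a6], a2], a3], a5], a4] + [[[[[a1, a6], a3], a2], a4], a5] - [[[[[a1, a6], a3], a2], a5], a4]
They disagree, so not equal.


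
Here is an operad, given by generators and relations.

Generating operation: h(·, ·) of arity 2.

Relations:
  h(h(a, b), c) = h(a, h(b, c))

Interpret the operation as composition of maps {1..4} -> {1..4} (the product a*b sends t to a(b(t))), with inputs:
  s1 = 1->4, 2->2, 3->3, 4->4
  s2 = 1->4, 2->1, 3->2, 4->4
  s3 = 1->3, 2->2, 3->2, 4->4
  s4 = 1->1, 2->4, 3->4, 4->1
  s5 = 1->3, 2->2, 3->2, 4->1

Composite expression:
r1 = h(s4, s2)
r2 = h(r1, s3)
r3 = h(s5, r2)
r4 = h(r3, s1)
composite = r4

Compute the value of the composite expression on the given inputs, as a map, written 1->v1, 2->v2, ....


1->3, 2->3, 3->3, 4->3

h(s4, s2) = 1->1, 2->1, 3->4, 4->1
h(h(s4, s2), s3) = 1->4, 2->1, 3->1, 4->1
h(s5, h(h(s4, s2), s3)) = 1->1, 2->3, 3->3, 4->3
h(h(s5, h(h(s4, s2), s3)), s1) = 1->3, 2->3, 3->3, 4->3


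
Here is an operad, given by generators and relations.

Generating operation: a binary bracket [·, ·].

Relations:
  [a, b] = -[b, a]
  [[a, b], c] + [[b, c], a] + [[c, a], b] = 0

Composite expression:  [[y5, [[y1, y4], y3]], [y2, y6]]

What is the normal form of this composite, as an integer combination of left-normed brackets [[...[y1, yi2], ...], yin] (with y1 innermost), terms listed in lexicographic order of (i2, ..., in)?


-[[[[[y1, y4], y3], y5], y2], y6] + [[[[[y1, y4], y3], y5], y6], y2]

A multilinear Lie element is pinned by y1-initial words (y1 innermost).
Composite bracket: [[y5, [[y1, y4], y3]], [y2, y6]]
Applying ab - ba throughout gives 32 signed words (2^5 = 32).
The y1-initial words carry the normal form:
  y1y4y3y5y2y6 appears with sign -1, giving the term -[[[[[y1, y4], y3], y5], y2], y6]
  y1y4y3y5y6y2 appears with sign +1, giving the term +[[[[[y1, y4], y3], y5], y6], y2]


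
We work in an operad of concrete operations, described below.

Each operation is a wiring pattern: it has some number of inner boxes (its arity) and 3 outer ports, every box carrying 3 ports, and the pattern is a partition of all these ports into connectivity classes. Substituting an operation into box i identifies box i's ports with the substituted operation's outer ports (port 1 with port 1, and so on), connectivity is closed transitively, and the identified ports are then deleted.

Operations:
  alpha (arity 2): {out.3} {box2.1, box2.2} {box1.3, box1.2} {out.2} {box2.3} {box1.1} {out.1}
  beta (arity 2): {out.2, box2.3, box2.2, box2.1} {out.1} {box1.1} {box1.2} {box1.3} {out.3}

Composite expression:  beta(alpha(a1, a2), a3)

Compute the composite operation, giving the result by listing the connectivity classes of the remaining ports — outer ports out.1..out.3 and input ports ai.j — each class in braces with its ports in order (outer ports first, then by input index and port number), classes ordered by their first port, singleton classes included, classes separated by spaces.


{out.1} {out.2, a3.1, a3.2, a3.3} {out.3} {a1.1} {a1.2, a1.3} {a2.1, a2.2} {a2.3}

Reachability decides: close wires over beta-identified ports.
through alpha, on inputs (a1, a2): {out.1} {out.2} {out.3} {a1.1} {a1.2, a1.3} {a2.1, a2.2} {a2.3} (out.j = stage outer ports)
through beta, on inputs (a1, a2, a3): {out.1} {out.2, a3.1, a3.2, a3.3} {out.3} {a1.1} {a1.2, a1.3} {a2.1, a2.2} {a2.3} (out.j = stage outer ports)


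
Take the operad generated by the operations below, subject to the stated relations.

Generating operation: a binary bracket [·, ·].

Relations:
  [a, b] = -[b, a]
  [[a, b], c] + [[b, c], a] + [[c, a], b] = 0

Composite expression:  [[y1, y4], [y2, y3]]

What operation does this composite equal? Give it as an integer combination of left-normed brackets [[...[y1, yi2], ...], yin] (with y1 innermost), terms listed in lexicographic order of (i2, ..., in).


In the tensor algebra, words opening y1 carry the y1-anchored form.
Composite bracket: [[y1, y4], [y2, y3]]
Under [a, b] = ab - ba we get 8 signed associative words (2^3 = 8).
Words beginning with y1 determine it all:
  y1y4y2y3 appears with sign +1, giving the term +[[[y1, y4], y2], y3]
  y1y4y3y2 appears with sign -1, giving the term -[[[y1, y4], y3], y2]

[[[y1, y4], y2], y3] - [[[y1, y4], y3], y2]


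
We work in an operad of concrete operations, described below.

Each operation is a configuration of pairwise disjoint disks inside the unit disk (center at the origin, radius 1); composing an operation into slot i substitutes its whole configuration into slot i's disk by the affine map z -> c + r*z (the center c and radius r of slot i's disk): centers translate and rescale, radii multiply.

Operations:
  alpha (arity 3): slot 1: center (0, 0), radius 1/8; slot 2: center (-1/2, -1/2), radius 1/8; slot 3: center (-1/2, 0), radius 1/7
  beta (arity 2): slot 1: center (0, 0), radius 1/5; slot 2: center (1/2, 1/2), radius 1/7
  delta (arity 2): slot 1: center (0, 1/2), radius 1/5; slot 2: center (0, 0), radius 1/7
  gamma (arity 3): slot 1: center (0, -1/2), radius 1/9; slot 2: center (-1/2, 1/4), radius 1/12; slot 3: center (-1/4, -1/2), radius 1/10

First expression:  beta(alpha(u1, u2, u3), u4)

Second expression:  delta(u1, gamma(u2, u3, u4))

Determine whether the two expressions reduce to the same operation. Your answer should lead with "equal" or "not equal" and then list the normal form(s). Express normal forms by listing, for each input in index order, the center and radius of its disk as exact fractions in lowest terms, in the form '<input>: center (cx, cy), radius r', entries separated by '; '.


The first expression, normalized: u1: center (0, 0), radius 1/40; u2: center (-1/10, -1/10), radius 1/40; u3: center (-1/10, 0), radius 1/35; u4: center (1/2, 1/2), radius 1/7
The second expression, normalized: u1: center (0, 1/2), radius 1/5; u2: center (0, -1/14), radius 1/63; u3: center (-1/14, 1/28), radius 1/84; u4: center (-1/28, -1/14), radius 1/70
They disagree, so not equal.

not equal: they reduce to u1: center (0, 0), radius 1/40; u2: center (-1/10, -1/10), radius 1/40; u3: center (-1/10, 0), radius 1/35; u4: center (1/2, 1/2), radius 1/7 and u1: center (0, 1/2), radius 1/5; u2: center (0, -1/14), radius 1/63; u3: center (-1/14, 1/28), radius 1/84; u4: center (-1/28, -1/14), radius 1/70


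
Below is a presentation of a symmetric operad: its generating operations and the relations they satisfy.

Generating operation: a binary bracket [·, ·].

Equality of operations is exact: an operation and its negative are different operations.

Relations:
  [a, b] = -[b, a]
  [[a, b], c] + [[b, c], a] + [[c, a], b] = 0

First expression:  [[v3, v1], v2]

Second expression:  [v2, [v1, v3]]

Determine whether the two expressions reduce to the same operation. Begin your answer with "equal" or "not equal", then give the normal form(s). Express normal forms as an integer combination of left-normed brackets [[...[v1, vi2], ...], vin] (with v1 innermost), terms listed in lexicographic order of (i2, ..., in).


equal; both compose to -[[v1, v3], v2]

The first expression reduces to -[[v1, v3], v2]
The second expression reduces to -[[v1, v3], v2]
Same normal form: equal.


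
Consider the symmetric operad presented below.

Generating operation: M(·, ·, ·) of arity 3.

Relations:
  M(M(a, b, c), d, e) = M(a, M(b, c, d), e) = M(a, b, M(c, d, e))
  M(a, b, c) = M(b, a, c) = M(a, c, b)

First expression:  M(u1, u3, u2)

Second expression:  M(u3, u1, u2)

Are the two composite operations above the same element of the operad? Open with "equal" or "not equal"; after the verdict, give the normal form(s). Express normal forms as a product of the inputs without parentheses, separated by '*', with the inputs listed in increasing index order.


equal: each reduces to u1 * u2 * u3

Normal form of the first expression: u1 * u2 * u3
Normal form of the second expression: u1 * u2 * u3
One common form — equal.


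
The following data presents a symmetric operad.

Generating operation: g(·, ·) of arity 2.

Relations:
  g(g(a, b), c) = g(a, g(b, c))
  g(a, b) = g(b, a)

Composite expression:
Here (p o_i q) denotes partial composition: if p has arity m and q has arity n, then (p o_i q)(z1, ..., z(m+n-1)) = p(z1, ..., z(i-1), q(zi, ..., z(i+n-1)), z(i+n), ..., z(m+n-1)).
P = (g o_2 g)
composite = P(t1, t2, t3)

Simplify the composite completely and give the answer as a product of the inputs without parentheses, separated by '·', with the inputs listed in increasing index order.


t1 · t2 · t3

Any arrangement under g is one operation, so sort the t-inputs.
g(t2, t3) unparenthesizes to t2 · t3
g(t1, g(t2, t3)) unparenthesizes to t1 · t2 · t3
sorting the factors by input index: t1 · t2 · t3


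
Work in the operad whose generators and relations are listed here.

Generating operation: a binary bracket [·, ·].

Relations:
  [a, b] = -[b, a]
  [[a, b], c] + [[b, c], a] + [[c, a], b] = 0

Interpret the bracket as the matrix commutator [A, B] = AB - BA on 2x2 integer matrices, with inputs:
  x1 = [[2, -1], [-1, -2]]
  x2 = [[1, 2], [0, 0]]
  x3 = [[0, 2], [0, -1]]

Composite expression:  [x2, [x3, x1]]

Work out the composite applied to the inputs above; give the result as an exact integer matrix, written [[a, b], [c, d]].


[[2, -1], [-1, -2]]

[x3, x1] = [[-2, -9], [1, 2]]
[x2, [x3, x1]] = [[2, -1], [-1, -2]]


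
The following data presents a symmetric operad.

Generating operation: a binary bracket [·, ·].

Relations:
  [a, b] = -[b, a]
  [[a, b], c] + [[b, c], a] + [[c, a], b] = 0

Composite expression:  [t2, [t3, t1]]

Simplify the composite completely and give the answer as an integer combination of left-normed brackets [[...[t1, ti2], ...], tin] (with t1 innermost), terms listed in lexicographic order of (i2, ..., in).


Expand each bracket as ab - ba; the t1-initial words give the coefficients.
Composite bracket: [t2, [t3, t1]]
Each bracket splits as ab - ba, giving 4 signed words (2^2 = 4).
Only words starting with t1 matter:
  sign of t1t3t2 is +1, so it contributes +[[t1, t3], t2]

[[t1, t3], t2]


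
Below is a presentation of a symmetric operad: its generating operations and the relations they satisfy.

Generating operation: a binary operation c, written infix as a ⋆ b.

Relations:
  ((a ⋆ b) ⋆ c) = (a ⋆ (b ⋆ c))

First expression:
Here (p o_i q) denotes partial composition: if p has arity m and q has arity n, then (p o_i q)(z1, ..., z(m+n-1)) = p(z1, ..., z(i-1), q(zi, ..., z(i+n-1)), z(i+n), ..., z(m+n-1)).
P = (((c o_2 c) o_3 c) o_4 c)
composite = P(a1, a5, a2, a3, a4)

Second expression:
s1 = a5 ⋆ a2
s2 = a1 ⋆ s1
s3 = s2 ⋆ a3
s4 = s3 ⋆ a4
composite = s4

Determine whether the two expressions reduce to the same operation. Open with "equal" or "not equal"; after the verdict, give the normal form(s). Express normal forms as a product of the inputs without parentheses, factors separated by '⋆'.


Normal form of the first expression: a1 ⋆ a5 ⋆ a2 ⋆ a3 ⋆ a4
Normal form of the second expression: a1 ⋆ a5 ⋆ a2 ⋆ a3 ⋆ a4
One common form — equal.

equal: each reduces to a1 ⋆ a5 ⋆ a2 ⋆ a3 ⋆ a4


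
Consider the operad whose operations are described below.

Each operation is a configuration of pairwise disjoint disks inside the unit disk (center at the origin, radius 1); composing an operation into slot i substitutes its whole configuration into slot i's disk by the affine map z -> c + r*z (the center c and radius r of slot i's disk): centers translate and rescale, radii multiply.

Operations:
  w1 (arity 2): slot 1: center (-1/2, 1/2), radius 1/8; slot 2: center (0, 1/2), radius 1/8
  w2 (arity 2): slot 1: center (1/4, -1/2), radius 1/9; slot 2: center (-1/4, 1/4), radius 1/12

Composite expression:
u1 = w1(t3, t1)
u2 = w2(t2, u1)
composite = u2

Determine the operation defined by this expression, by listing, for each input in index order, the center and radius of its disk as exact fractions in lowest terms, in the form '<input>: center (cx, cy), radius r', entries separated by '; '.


t1: center (-1/4, 7/24), radius 1/96; t2: center (1/4, -1/2), radius 1/9; t3: center (-7/24, 7/24), radius 1/96

Below w2, radii multiply path by path; the t-disk centers shift.
input t2: composing its 1 substitution step yields center (1/4, -1/2), radius 1/9
input t3: composing its 2 substitution steps yields center (-7/24, 7/24), radius 1/96
input t1: composing its 2 substitution steps yields center (-1/4, 7/24), radius 1/96
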